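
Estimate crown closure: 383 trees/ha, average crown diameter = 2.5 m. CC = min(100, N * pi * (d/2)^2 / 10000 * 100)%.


(d/2)^2 = (2.5/2)^2 = 1.25^2 = 1.5625
Crown area = 3.141593 * 1.5625 = 4.90874 m^2
N * area / 10000 * 100 = 383 * 4.90874 / 10000 * 100 = 18.8005
CC = min(100, 18.8005) = 18.8005 ≈ 18.8%

18.8%


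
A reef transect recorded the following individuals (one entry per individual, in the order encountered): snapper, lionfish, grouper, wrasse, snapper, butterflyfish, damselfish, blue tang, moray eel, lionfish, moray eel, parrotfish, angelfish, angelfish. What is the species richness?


Total individuals logged = 14
Distinct species (count of individuals): snapper (2), lionfish (2), grouper (1), wrasse (1), butterflyfish (1), damselfish (1), blue tang (1), moray eel (2), parrotfish (1), angelfish (2)
Species richness = number of distinct species = 10

10


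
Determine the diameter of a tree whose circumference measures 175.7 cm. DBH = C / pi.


DBH = C / pi = 175.7 / 3.141593 = 55.9270 ≈ 55.93 cm

55.93 cm


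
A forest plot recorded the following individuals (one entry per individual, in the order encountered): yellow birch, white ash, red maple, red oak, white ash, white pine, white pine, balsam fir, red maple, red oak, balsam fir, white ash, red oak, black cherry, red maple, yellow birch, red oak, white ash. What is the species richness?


Total individuals logged = 18
Distinct species (count of individuals): yellow birch (2), white ash (4), red maple (3), red oak (4), white pine (2), balsam fir (2), black cherry (1)
Species richness = number of distinct species = 7

7


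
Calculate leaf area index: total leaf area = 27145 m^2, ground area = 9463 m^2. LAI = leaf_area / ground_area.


LAI = 27145 / 9463 = 2.8685 ≈ 2.87

2.87


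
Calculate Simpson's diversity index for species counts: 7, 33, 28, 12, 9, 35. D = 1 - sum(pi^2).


Total N = 7 + 33 + 28 + 12 + 9 + 35 = 124
Per-species terms:
  p = 7/124 = 0.056452; p^2 = 0.056452^2 = 0.003187
  p = 33/124 = 0.266129; p^2 = 0.266129^2 = 0.070825
  p = 28/124 = 0.225806; p^2 = 0.225806^2 = 0.050988
  p = 12/124 = 0.096774; p^2 = 0.096774^2 = 0.009365
  p = 9/124 = 0.072581; p^2 = 0.072581^2 = 0.005268
  p = 35/124 = 0.282258; p^2 = 0.282258^2 = 0.079670
sum(p^2) = 0.003187 + 0.070825 + 0.050988 + 0.009365 + 0.005268 + 0.079670 = 0.219303
D = 1 - 0.219303 = 0.780697 ≈ 0.7807

0.7807


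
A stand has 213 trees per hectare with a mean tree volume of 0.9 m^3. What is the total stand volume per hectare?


V_stand = 213 * 0.9 = 191.7 m^3/ha

191.7 m^3/ha


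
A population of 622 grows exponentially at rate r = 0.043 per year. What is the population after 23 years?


r*t = 0.043 * 23 = 0.989
exp(0.989) = 2.68854
N = 622 * 2.68854 = 1672.27 ≈ 1672

1672


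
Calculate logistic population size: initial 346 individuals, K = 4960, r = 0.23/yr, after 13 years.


(K - N0)/N0 = (4960 - 346)/346 = 4614/346 = 13.3353
r*t = 0.23 * 13 = 2.99; exp(-2.99) = 0.0502874
13.3353 * 0.0502874 = 0.670598
1 + 0.670598 = 1.67060
N = 4960 / 1.67060 = 2968.99 ≈ 2969

2969


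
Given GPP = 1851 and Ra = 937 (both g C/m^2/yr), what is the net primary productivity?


NPP = GPP - Ra = 1851 - 937 = 914 g C/m^2/yr

914 g C/m^2/yr


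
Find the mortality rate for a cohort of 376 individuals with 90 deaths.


Mortality rate = 90 / 376 = 0.239362 ≈ 0.2394

0.2394


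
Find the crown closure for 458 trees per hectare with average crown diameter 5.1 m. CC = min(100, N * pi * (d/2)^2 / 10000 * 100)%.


(d/2)^2 = (5.1/2)^2 = 2.55^2 = 6.5025
Crown area = 3.141593 * 6.5025 = 20.4282 m^2
N * area / 10000 * 100 = 458 * 20.4282 / 10000 * 100 = 93.5612
CC = min(100, 93.5612) = 93.5612 ≈ 93.6%

93.6%


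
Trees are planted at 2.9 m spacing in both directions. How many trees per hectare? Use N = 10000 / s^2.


N = 10000 / 2.9^2 = 10000 / 8.41 = 1189.06 ≈ 1189 trees/ha

1189 trees/ha


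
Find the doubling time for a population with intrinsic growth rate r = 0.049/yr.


td = ln(2) / 0.049 = 0.693147 / 0.049 = 14.1459 ≈ 14.1 years

14.1 years


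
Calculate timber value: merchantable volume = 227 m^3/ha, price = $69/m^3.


Value = 227 * 69 = $15663/ha

$15663/ha


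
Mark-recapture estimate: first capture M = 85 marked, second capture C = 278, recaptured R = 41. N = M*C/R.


N = M * C / R = 85 * 278 / 41 = 23630 / 41 = 576.34 ≈ 576

576 individuals


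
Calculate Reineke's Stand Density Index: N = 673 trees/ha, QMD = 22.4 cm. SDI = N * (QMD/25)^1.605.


QMD/25 = 22.4/25 = 0.896
(0.896)^1.605 = exp(1.605 * ln(0.896)) = exp(1.605 * (-0.109815)) = exp(-0.176253) = 0.838406
SDI = 673 * 0.838406 = 564.247 ≈ 564

564


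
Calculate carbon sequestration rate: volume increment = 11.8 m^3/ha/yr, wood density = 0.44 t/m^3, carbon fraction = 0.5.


C = 11.8 * 0.44 * 0.5 = 2.596 ≈ 2.60 t C/ha/yr

2.60 t C/ha/yr


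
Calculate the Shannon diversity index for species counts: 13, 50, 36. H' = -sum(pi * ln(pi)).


Total N = 13 + 50 + 36 = 99
Per-species terms:
  p = 13/99 = 0.131313; ln(p) = -2.030171; p*ln(p) = 0.131313 * (-2.030171) = -0.266588
  p = 50/99 = 0.505051; ln(p) = -0.683096; p*ln(p) = 0.505051 * (-0.683096) = -0.344998
  p = 36/99 = 0.363636; ln(p) = -1.011602; p*ln(p) = 0.363636 * (-1.011602) = -0.367855
sum(p*ln(p)) = (-0.266588) + (-0.344998) + (-0.367855) = -0.979441
H' = -(-0.979441) = 0.979441 ≈ 0.9794

0.9794


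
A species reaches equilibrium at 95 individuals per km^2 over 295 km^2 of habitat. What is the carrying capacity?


K = 95 * 295 = 28025 individuals

28025 individuals


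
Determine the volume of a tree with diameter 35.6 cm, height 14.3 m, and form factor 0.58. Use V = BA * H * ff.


(D/200)^2 = (35.6/200)^2 = 0.178^2 = 0.031684
BA = 3.141593 * 0.031684 = 0.0995382 m^2
V = 0.0995382 * 14.3 * 0.58 = 0.825570 ≈ 0.826 m^3

0.826 m^3


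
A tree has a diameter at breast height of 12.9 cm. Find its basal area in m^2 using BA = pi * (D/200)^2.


D/200 = 12.9/200 = 0.0645 m
(D/200)^2 = 0.0645^2 = 0.00416025
BA = 3.141593 * 0.00416025 = 0.0130698 ≈ 0.0131 m^2

0.0131 m^2


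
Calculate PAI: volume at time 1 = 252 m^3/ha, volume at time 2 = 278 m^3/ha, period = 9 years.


PAI = (V2 - V1) / period = (278 - 252) / 9 = 26 / 9 = 2.8889 ≈ 2.89 m^3/ha/yr

2.89 m^3/ha/yr


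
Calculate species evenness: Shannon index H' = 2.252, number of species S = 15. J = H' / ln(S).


ln(15) = 2.70805
J = H' / ln(S) = 2.252 / 2.70805 = 0.831595 ≈ 0.8316

0.8316


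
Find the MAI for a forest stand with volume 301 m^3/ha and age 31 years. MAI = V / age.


MAI = 301 / 31 = 9.7097 ≈ 9.71 m^3/ha/yr

9.71 m^3/ha/yr


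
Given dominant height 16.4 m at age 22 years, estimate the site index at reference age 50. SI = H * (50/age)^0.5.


50/22 = 2.27273
(2.27273)^0.5 = 1.50756
SI = 16.4 * 1.50756 = 24.7240 ≈ 24.7 m

24.7 m


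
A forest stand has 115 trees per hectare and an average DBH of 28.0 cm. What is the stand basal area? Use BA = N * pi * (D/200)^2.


(D/200)^2 = (28.0/200)^2 = 0.14^2 = 0.0196
Individual BA = 3.141593 * 0.0196 = 0.0615752 m^2
Stand BA = 115 * 0.0615752 = 7.08115 ≈ 7.08 m^2/ha

7.08 m^2/ha


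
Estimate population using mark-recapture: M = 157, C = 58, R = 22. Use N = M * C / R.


N = M * C / R = 157 * 58 / 22 = 9106 / 22 = 413.91 ≈ 414

414 individuals


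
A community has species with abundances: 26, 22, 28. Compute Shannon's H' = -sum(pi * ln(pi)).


Total N = 26 + 22 + 28 = 76
Per-species terms:
  p = 26/76 = 0.342105; ln(p) = -1.072638; p*ln(p) = 0.342105 * (-1.072638) = -0.366955
  p = 22/76 = 0.289474; ln(p) = -1.239690; p*ln(p) = 0.289474 * (-1.239690) = -0.358858
  p = 28/76 = 0.368421; ln(p) = -0.998529; p*ln(p) = 0.368421 * (-0.998529) = -0.367879
sum(p*ln(p)) = (-0.366955) + (-0.358858) + (-0.367879) = -1.093692
H' = -(-1.093692) = 1.093692 ≈ 1.0937

1.0937


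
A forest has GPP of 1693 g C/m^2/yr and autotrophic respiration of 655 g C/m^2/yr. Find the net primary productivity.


NPP = GPP - Ra = 1693 - 655 = 1038 g C/m^2/yr

1038 g C/m^2/yr


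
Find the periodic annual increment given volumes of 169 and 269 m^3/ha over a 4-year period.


PAI = (V2 - V1) / period = (269 - 169) / 4 = 100 / 4 = 25.00 m^3/ha/yr

25.00 m^3/ha/yr


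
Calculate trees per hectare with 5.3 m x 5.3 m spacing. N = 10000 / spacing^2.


N = 10000 / 5.3^2 = 10000 / 28.09 = 355.999 ≈ 356 trees/ha

356 trees/ha


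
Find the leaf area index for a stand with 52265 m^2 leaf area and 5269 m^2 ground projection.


LAI = 52265 / 5269 = 9.9193 ≈ 9.92

9.92


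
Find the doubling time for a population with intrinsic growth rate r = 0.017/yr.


td = ln(2) / 0.017 = 0.693147 / 0.017 = 40.7734 ≈ 40.8 years

40.8 years


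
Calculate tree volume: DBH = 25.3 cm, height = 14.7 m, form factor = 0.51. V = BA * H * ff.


(D/200)^2 = (25.3/200)^2 = 0.1265^2 = 0.01600225
BA = 3.141593 * 0.01600225 = 0.0502726 m^2
V = 0.0502726 * 14.7 * 0.51 = 0.376894 ≈ 0.377 m^3

0.377 m^3


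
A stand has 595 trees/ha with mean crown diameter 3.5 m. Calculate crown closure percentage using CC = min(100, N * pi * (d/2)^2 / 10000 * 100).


(d/2)^2 = (3.5/2)^2 = 1.75^2 = 3.0625
Crown area = 3.141593 * 3.0625 = 9.62113 m^2
N * area / 10000 * 100 = 595 * 9.62113 / 10000 * 100 = 57.2457
CC = min(100, 57.2457) = 57.2457 ≈ 57.2%

57.2%


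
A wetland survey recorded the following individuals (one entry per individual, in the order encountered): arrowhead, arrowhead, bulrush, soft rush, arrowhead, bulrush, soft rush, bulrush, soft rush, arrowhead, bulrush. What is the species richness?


Total individuals logged = 11
Distinct species (count of individuals): arrowhead (4), bulrush (4), soft rush (3)
Species richness = number of distinct species = 3

3


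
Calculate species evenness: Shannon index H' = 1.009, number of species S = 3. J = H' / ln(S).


ln(3) = 1.09861
J = H' / ln(S) = 1.009 / 1.09861 = 0.918433 ≈ 0.9184

0.9184


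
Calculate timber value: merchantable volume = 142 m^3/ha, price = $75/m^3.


Value = 142 * 75 = $10650/ha

$10650/ha


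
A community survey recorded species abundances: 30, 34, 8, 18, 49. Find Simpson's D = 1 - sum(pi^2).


Total N = 30 + 34 + 8 + 18 + 49 = 139
Per-species terms:
  p = 30/139 = 0.215827; p^2 = 0.215827^2 = 0.046581
  p = 34/139 = 0.244604; p^2 = 0.244604^2 = 0.059831
  p = 8/139 = 0.057554; p^2 = 0.057554^2 = 0.003312
  p = 18/139 = 0.129496; p^2 = 0.129496^2 = 0.016769
  p = 49/139 = 0.352518; p^2 = 0.352518^2 = 0.124269
sum(p^2) = 0.046581 + 0.059831 + 0.003312 + 0.016769 + 0.124269 = 0.250762
D = 1 - 0.250762 = 0.749238 ≈ 0.7492

0.7492


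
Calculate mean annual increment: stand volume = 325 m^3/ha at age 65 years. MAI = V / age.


MAI = 325 / 65 = 5.00 m^3/ha/yr

5.00 m^3/ha/yr


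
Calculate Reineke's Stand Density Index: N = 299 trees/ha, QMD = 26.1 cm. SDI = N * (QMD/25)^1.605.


QMD/25 = 26.1/25 = 1.044
(1.044)^1.605 = exp(1.605 * ln(1.044)) = exp(1.605 * 0.0430595) = exp(0.0691105) = 1.07155
SDI = 299 * 1.07155 = 320.393 ≈ 320

320


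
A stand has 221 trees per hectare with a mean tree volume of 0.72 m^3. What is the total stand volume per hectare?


V_stand = 221 * 0.72 = 159.12 ≈ 159.1 m^3/ha

159.1 m^3/ha


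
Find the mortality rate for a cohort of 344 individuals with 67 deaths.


Mortality rate = 67 / 344 = 0.194767 ≈ 0.1948

0.1948


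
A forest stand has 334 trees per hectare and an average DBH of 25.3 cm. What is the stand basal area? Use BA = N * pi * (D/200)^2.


(D/200)^2 = (25.3/200)^2 = 0.1265^2 = 0.01600225
Individual BA = 3.141593 * 0.01600225 = 0.0502726 m^2
Stand BA = 334 * 0.0502726 = 16.7910 ≈ 16.79 m^2/ha

16.79 m^2/ha


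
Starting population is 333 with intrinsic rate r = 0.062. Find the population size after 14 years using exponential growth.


r*t = 0.062 * 14 = 0.868
exp(0.868) = 2.38214
N = 333 * 2.38214 = 793.253 ≈ 793

793


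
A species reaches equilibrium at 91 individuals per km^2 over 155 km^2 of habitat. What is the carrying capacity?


K = 91 * 155 = 14105 individuals

14105 individuals


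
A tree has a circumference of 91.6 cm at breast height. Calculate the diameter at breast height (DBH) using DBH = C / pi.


DBH = C / pi = 91.6 / 3.141593 = 29.1572 ≈ 29.16 cm

29.16 cm


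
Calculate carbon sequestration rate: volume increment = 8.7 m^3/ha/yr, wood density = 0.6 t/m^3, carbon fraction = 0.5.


C = 8.7 * 0.6 * 0.5 = 2.61 t C/ha/yr

2.61 t C/ha/yr


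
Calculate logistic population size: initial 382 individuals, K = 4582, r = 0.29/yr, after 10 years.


(K - N0)/N0 = (4582 - 382)/382 = 4200/382 = 10.9948
r*t = 0.29 * 10 = 2.9; exp(-2.9) = 0.0550232
10.9948 * 0.0550232 = 0.604969
1 + 0.604969 = 1.60497
N = 4582 / 1.60497 = 2854.88 ≈ 2855

2855


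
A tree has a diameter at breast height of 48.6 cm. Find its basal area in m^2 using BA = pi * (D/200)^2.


D/200 = 48.6/200 = 0.243 m
(D/200)^2 = 0.243^2 = 0.059049
BA = 3.141593 * 0.059049 = 0.185508 ≈ 0.1855 m^2

0.1855 m^2


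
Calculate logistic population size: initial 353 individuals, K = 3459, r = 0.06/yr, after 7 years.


(K - N0)/N0 = (3459 - 353)/353 = 3106/353 = 8.79887
r*t = 0.06 * 7 = 0.42; exp(-0.42) = 0.657047
8.79887 * 0.657047 = 5.78127
1 + 5.78127 = 6.78127
N = 3459 / 6.78127 = 510.081 ≈ 510

510


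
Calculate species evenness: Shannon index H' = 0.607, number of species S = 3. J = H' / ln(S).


ln(3) = 1.09861
J = H' / ln(S) = 0.607 / 1.09861 = 0.552516 ≈ 0.5525

0.5525


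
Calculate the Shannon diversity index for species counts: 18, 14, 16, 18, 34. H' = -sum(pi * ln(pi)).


Total N = 18 + 14 + 16 + 18 + 34 = 100
Per-species terms:
  p = 18/100 = 0.180000; ln(p) = -1.714798; p*ln(p) = 0.180000 * (-1.714798) = -0.308664
  p = 14/100 = 0.140000; ln(p) = -1.966113; p*ln(p) = 0.140000 * (-1.966113) = -0.275256
  p = 16/100 = 0.160000; ln(p) = -1.832581; p*ln(p) = 0.160000 * (-1.832581) = -0.293213
  p = 18/100 = 0.180000; ln(p) = -1.714798; p*ln(p) = 0.180000 * (-1.714798) = -0.308664
  p = 34/100 = 0.340000; ln(p) = -1.078810; p*ln(p) = 0.340000 * (-1.078810) = -0.366795
sum(p*ln(p)) = (-0.308664) + (-0.275256) + (-0.293213) + (-0.308664) + (-0.366795) = -1.552592
H' = -(-1.552592) = 1.552592 ≈ 1.5526

1.5526


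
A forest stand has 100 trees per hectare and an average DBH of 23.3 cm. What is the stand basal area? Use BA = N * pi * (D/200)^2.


(D/200)^2 = (23.3/200)^2 = 0.1165^2 = 0.01357225
Individual BA = 3.141593 * 0.01357225 = 0.0426385 m^2
Stand BA = 100 * 0.0426385 = 4.26385 ≈ 4.26 m^2/ha

4.26 m^2/ha


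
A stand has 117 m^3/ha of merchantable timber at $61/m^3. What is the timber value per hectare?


Value = 117 * 61 = $7137/ha

$7137/ha


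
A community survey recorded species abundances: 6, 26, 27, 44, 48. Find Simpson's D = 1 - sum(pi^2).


Total N = 6 + 26 + 27 + 44 + 48 = 151
Per-species terms:
  p = 6/151 = 0.039735; p^2 = 0.039735^2 = 0.001579
  p = 26/151 = 0.172185; p^2 = 0.172185^2 = 0.029648
  p = 27/151 = 0.178808; p^2 = 0.178808^2 = 0.031972
  p = 44/151 = 0.291391; p^2 = 0.291391^2 = 0.084909
  p = 48/151 = 0.317881; p^2 = 0.317881^2 = 0.101048
sum(p^2) = 0.001579 + 0.029648 + 0.031972 + 0.084909 + 0.101048 = 0.249156
D = 1 - 0.249156 = 0.750844 ≈ 0.7508

0.7508


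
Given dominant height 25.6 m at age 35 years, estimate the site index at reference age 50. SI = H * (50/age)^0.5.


50/35 = 1.42857
(1.42857)^0.5 = 1.19523
SI = 25.6 * 1.19523 = 30.5979 ≈ 30.6 m

30.6 m


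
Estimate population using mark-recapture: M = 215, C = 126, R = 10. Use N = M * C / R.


N = M * C / R = 215 * 126 / 10 = 27090 / 10 = 2709

2709 individuals


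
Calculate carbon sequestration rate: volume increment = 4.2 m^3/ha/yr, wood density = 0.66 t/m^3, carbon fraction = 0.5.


C = 4.2 * 0.66 * 0.5 = 1.386 ≈ 1.39 t C/ha/yr

1.39 t C/ha/yr


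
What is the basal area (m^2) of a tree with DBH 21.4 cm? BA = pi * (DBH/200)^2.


D/200 = 21.4/200 = 0.107 m
(D/200)^2 = 0.107^2 = 0.011449
BA = 3.141593 * 0.011449 = 0.0359681 ≈ 0.0360 m^2

0.0360 m^2


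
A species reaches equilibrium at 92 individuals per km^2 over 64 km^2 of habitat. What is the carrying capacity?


K = 92 * 64 = 5888 individuals

5888 individuals


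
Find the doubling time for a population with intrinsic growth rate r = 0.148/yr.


td = ln(2) / 0.148 = 0.693147 / 0.148 = 4.68343 ≈ 4.7 years

4.7 years


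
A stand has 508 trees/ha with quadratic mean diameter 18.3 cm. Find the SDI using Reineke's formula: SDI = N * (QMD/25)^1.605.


QMD/25 = 18.3/25 = 0.732
(0.732)^1.605 = exp(1.605 * ln(0.732)) = exp(1.605 * (-0.311975)) = exp(-0.500720) = 0.606094
SDI = 508 * 0.606094 = 307.896 ≈ 308

308


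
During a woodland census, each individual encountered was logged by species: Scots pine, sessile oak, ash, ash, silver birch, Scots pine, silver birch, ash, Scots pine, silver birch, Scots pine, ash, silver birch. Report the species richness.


Total individuals logged = 13
Distinct species (count of individuals): Scots pine (4), sessile oak (1), ash (4), silver birch (4)
Species richness = number of distinct species = 4

4


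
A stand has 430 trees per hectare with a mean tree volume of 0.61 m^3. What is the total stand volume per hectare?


V_stand = 430 * 0.61 = 262.3 m^3/ha

262.3 m^3/ha


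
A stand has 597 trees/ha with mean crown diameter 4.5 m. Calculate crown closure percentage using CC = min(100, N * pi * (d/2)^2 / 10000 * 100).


(d/2)^2 = (4.5/2)^2 = 2.25^2 = 5.0625
Crown area = 3.141593 * 5.0625 = 15.9043 m^2
N * area / 10000 * 100 = 597 * 15.9043 / 10000 * 100 = 94.9487
CC = min(100, 94.9487) = 94.9487 ≈ 94.9%

94.9%


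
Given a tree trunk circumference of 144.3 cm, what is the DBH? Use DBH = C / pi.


DBH = C / pi = 144.3 / 3.141593 = 45.9321 ≈ 45.93 cm

45.93 cm


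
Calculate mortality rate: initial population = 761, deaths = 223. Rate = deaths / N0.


Mortality rate = 223 / 761 = 0.293035 ≈ 0.2930

0.2930


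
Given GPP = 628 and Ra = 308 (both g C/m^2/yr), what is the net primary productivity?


NPP = GPP - Ra = 628 - 308 = 320 g C/m^2/yr

320 g C/m^2/yr


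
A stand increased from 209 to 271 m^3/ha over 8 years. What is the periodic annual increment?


PAI = (V2 - V1) / period = (271 - 209) / 8 = 62 / 8 = 7.75 m^3/ha/yr

7.75 m^3/ha/yr


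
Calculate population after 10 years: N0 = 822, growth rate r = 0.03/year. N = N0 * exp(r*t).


r*t = 0.03 * 10 = 0.3
exp(0.3) = 1.34986
N = 822 * 1.34986 = 1109.58 ≈ 1110

1110


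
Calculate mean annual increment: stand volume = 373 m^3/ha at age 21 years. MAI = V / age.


MAI = 373 / 21 = 17.7619 ≈ 17.76 m^3/ha/yr

17.76 m^3/ha/yr


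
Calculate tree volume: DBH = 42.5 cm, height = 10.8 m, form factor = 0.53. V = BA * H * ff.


(D/200)^2 = (42.5/200)^2 = 0.2125^2 = 0.04515625
BA = 3.141593 * 0.04515625 = 0.141863 m^2
V = 0.141863 * 10.8 * 0.53 = 0.812024 ≈ 0.812 m^3

0.812 m^3


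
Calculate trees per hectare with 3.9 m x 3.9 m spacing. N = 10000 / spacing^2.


N = 10000 / 3.9^2 = 10000 / 15.21 = 657.462 ≈ 657 trees/ha

657 trees/ha


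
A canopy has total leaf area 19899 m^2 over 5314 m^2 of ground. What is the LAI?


LAI = 19899 / 5314 = 3.7446 ≈ 3.74

3.74


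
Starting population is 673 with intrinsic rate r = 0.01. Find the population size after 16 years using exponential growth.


r*t = 0.01 * 16 = 0.16
exp(0.16) = 1.17351
N = 673 * 1.17351 = 789.772 ≈ 790

790


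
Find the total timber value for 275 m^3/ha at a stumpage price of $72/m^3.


Value = 275 * 72 = $19800/ha

$19800/ha


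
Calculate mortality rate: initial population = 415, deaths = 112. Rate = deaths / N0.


Mortality rate = 112 / 415 = 0.269880 ≈ 0.2699

0.2699


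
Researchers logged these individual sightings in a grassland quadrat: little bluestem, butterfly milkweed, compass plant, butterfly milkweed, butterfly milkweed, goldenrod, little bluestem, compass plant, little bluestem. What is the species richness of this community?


Total individuals logged = 9
Distinct species (count of individuals): little bluestem (3), butterfly milkweed (3), compass plant (2), goldenrod (1)
Species richness = number of distinct species = 4

4


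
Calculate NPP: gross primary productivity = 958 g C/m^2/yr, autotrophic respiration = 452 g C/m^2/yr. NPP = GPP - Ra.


NPP = GPP - Ra = 958 - 452 = 506 g C/m^2/yr

506 g C/m^2/yr


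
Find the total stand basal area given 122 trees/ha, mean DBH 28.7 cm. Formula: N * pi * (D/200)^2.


(D/200)^2 = (28.7/200)^2 = 0.1435^2 = 0.02059225
Individual BA = 3.141593 * 0.02059225 = 0.0646925 m^2
Stand BA = 122 * 0.0646925 = 7.89249 ≈ 7.89 m^2/ha

7.89 m^2/ha


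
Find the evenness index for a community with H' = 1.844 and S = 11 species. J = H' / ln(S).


ln(11) = 2.39790
J = H' / ln(S) = 1.844 / 2.39790 = 0.769006 ≈ 0.7690

0.7690


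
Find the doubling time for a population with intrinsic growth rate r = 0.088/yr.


td = ln(2) / 0.088 = 0.693147 / 0.088 = 7.87667 ≈ 7.9 years

7.9 years


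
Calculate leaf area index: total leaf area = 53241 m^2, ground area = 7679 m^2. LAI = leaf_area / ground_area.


LAI = 53241 / 7679 = 6.9333 ≈ 6.93

6.93


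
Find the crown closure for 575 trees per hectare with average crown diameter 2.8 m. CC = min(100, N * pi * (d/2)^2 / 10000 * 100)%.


(d/2)^2 = (2.8/2)^2 = 1.4^2 = 1.96
Crown area = 3.141593 * 1.96 = 6.15752 m^2
N * area / 10000 * 100 = 575 * 6.15752 / 10000 * 100 = 35.4057
CC = min(100, 35.4057) = 35.4057 ≈ 35.4%

35.4%


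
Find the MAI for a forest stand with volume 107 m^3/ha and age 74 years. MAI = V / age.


MAI = 107 / 74 = 1.4459 ≈ 1.45 m^3/ha/yr

1.45 m^3/ha/yr


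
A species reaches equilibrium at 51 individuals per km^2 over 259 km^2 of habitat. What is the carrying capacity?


K = 51 * 259 = 13209 individuals

13209 individuals


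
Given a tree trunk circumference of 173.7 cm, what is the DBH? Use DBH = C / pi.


DBH = C / pi = 173.7 / 3.141593 = 55.2904 ≈ 55.29 cm

55.29 cm


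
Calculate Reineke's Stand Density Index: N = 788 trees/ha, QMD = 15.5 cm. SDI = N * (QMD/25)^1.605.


QMD/25 = 15.5/25 = 0.62
(0.62)^1.605 = exp(1.605 * ln(0.62)) = exp(1.605 * (-0.478036)) = exp(-0.767248) = 0.464289
SDI = 788 * 0.464289 = 365.860 ≈ 366

366


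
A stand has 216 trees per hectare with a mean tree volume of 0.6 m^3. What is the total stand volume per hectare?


V_stand = 216 * 0.6 = 129.6 m^3/ha

129.6 m^3/ha


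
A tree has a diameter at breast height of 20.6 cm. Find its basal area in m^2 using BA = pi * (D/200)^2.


D/200 = 20.6/200 = 0.103 m
(D/200)^2 = 0.103^2 = 0.010609
BA = 3.141593 * 0.010609 = 0.0333292 ≈ 0.0333 m^2

0.0333 m^2


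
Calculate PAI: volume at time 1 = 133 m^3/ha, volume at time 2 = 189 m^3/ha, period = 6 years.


PAI = (V2 - V1) / period = (189 - 133) / 6 = 56 / 6 = 9.3333 ≈ 9.33 m^3/ha/yr

9.33 m^3/ha/yr


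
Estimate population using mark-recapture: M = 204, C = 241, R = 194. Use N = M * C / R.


N = M * C / R = 204 * 241 / 194 = 49164 / 194 = 253.42 ≈ 253

253 individuals


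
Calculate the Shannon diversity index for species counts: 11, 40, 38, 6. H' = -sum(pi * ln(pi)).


Total N = 11 + 40 + 38 + 6 = 95
Per-species terms:
  p = 11/95 = 0.115789; ln(p) = -2.155986; p*ln(p) = 0.115789 * (-2.155986) = -0.249639
  p = 40/95 = 0.421053; ln(p) = -0.864997; p*ln(p) = 0.421053 * (-0.864997) = -0.364210
  p = 38/95 = 0.400000; ln(p) = -0.916291; p*ln(p) = 0.400000 * (-0.916291) = -0.366516
  p = 6/95 = 0.063158; ln(p) = -2.762116; p*ln(p) = 0.063158 * (-2.762116) = -0.174450
sum(p*ln(p)) = (-0.249639) + (-0.364210) + (-0.366516) + (-0.174450) = -1.154815
H' = -(-1.154815) = 1.154815 ≈ 1.1548

1.1548


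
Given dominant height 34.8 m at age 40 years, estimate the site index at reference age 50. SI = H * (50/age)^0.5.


50/40 = 1.25000
(1.25000)^0.5 = 1.11803
SI = 34.8 * 1.11803 = 38.9074 ≈ 38.9 m

38.9 m


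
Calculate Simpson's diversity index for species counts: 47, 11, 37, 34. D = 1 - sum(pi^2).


Total N = 47 + 11 + 37 + 34 = 129
Per-species terms:
  p = 47/129 = 0.364341; p^2 = 0.364341^2 = 0.132744
  p = 11/129 = 0.085271; p^2 = 0.085271^2 = 0.007271
  p = 37/129 = 0.286822; p^2 = 0.286822^2 = 0.082267
  p = 34/129 = 0.263566; p^2 = 0.263566^2 = 0.069467
sum(p^2) = 0.132744 + 0.007271 + 0.082267 + 0.069467 = 0.291749
D = 1 - 0.291749 = 0.708251 ≈ 0.7083

0.7083


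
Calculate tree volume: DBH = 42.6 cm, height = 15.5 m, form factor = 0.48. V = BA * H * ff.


(D/200)^2 = (42.6/200)^2 = 0.213^2 = 0.045369
BA = 3.141593 * 0.045369 = 0.142531 m^2
V = 0.142531 * 15.5 * 0.48 = 1.06043 ≈ 1.060 m^3

1.060 m^3


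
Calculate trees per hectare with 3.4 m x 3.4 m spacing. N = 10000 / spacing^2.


N = 10000 / 3.4^2 = 10000 / 11.56 = 865.052 ≈ 865 trees/ha

865 trees/ha


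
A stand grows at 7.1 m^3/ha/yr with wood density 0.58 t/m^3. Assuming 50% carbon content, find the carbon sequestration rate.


C = 7.1 * 0.58 * 0.5 = 2.059 ≈ 2.06 t C/ha/yr

2.06 t C/ha/yr


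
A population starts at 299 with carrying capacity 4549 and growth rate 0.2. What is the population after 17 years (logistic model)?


(K - N0)/N0 = (4549 - 299)/299 = 4250/299 = 14.2140
r*t = 0.2 * 17 = 3.4; exp(-3.4) = 0.0333733
14.2140 * 0.0333733 = 0.474368
1 + 0.474368 = 1.47437
N = 4549 / 1.47437 = 3085.39 ≈ 3085

3085


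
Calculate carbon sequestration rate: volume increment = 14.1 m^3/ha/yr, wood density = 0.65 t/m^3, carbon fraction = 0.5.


C = 14.1 * 0.65 * 0.5 = 4.5825 ≈ 4.58 t C/ha/yr

4.58 t C/ha/yr


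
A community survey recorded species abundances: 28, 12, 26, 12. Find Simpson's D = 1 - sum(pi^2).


Total N = 28 + 12 + 26 + 12 = 78
Per-species terms:
  p = 28/78 = 0.358974; p^2 = 0.358974^2 = 0.128862
  p = 12/78 = 0.153846; p^2 = 0.153846^2 = 0.023669
  p = 26/78 = 0.333333; p^2 = 0.333333^2 = 0.111111
  p = 12/78 = 0.153846; p^2 = 0.153846^2 = 0.023669
sum(p^2) = 0.128862 + 0.023669 + 0.111111 + 0.023669 = 0.287311
D = 1 - 0.287311 = 0.712689 ≈ 0.7127

0.7127


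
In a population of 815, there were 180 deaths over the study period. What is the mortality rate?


Mortality rate = 180 / 815 = 0.220859 ≈ 0.2209

0.2209


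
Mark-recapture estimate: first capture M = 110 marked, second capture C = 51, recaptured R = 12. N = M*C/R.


N = M * C / R = 110 * 51 / 12 = 5610 / 12 = 467.50 ≈ 468

468 individuals


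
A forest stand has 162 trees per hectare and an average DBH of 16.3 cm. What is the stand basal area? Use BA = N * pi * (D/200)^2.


(D/200)^2 = (16.3/200)^2 = 0.0815^2 = 0.00664225
Individual BA = 3.141593 * 0.00664225 = 0.0208672 m^2
Stand BA = 162 * 0.0208672 = 3.38049 ≈ 3.38 m^2/ha

3.38 m^2/ha


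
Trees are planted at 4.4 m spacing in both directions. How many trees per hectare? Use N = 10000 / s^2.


N = 10000 / 4.4^2 = 10000 / 19.36 = 516.529 ≈ 517 trees/ha

517 trees/ha


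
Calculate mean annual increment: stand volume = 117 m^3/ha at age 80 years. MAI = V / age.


MAI = 117 / 80 = 1.4625 ≈ 1.46 m^3/ha/yr

1.46 m^3/ha/yr


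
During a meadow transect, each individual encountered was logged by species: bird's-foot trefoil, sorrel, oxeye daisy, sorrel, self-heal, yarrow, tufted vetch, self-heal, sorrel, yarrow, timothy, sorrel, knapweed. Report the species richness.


Total individuals logged = 13
Distinct species (count of individuals): bird's-foot trefoil (1), sorrel (4), oxeye daisy (1), self-heal (2), yarrow (2), tufted vetch (1), timothy (1), knapweed (1)
Species richness = number of distinct species = 8

8


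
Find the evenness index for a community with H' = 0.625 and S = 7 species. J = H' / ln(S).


ln(7) = 1.94591
J = H' / ln(S) = 0.625 / 1.94591 = 0.321186 ≈ 0.3212

0.3212


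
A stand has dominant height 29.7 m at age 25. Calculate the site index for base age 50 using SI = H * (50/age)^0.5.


50/25 = 2.00000
(2.00000)^0.5 = 1.41421
SI = 29.7 * 1.41421 = 42.0020 ≈ 42.0 m

42.0 m


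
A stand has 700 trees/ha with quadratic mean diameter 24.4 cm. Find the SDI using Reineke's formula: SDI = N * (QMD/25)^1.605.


QMD/25 = 24.4/25 = 0.976
(0.976)^1.605 = exp(1.605 * ln(0.976)) = exp(1.605 * (-0.0242927)) = exp(-0.0389898) = 0.961761
SDI = 700 * 0.961761 = 673.233 ≈ 673

673


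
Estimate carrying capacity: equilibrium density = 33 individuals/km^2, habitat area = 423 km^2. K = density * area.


K = 33 * 423 = 13959 individuals

13959 individuals


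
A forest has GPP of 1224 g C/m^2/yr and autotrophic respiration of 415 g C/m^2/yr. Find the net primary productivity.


NPP = GPP - Ra = 1224 - 415 = 809 g C/m^2/yr

809 g C/m^2/yr


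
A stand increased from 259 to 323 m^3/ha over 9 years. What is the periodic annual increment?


PAI = (V2 - V1) / period = (323 - 259) / 9 = 64 / 9 = 7.1111 ≈ 7.11 m^3/ha/yr

7.11 m^3/ha/yr


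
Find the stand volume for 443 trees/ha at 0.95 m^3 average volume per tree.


V_stand = 443 * 0.95 = 420.85 ≈ 420.9 m^3/ha

420.9 m^3/ha


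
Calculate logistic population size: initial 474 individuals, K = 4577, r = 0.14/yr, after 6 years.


(K - N0)/N0 = (4577 - 474)/474 = 4103/474 = 8.65612
r*t = 0.14 * 6 = 0.84; exp(-0.84) = 0.431711
8.65612 * 0.431711 = 3.73694
1 + 3.73694 = 4.73694
N = 4577 / 4.73694 = 966.236 ≈ 966

966


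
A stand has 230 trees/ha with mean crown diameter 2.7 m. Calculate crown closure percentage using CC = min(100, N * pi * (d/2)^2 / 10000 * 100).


(d/2)^2 = (2.7/2)^2 = 1.35^2 = 1.8225
Crown area = 3.141593 * 1.8225 = 5.72555 m^2
N * area / 10000 * 100 = 230 * 5.72555 / 10000 * 100 = 13.1688
CC = min(100, 13.1688) = 13.1688 ≈ 13.2%

13.2%


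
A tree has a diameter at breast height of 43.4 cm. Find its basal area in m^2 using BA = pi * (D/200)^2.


D/200 = 43.4/200 = 0.217 m
(D/200)^2 = 0.217^2 = 0.047089
BA = 3.141593 * 0.047089 = 0.147934 ≈ 0.1479 m^2

0.1479 m^2


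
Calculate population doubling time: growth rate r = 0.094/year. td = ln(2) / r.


td = ln(2) / 0.094 = 0.693147 / 0.094 = 7.37390 ≈ 7.4 years

7.4 years


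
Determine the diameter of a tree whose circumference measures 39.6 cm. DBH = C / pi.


DBH = C / pi = 39.6 / 3.141593 = 12.6051 ≈ 12.61 cm

12.61 cm


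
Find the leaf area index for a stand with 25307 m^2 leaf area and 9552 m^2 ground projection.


LAI = 25307 / 9552 = 2.6494 ≈ 2.65

2.65


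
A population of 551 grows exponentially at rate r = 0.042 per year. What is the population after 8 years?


r*t = 0.042 * 8 = 0.336
exp(0.336) = 1.39934
N = 551 * 1.39934 = 771.036 ≈ 771

771


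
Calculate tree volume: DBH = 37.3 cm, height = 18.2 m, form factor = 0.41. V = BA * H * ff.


(D/200)^2 = (37.3/200)^2 = 0.1865^2 = 0.03478225
BA = 3.141593 * 0.03478225 = 0.109272 m^2
V = 0.109272 * 18.2 * 0.41 = 0.815388 ≈ 0.815 m^3

0.815 m^3


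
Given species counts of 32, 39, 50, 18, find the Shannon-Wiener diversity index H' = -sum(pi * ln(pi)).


Total N = 32 + 39 + 50 + 18 = 139
Per-species terms:
  p = 32/139 = 0.230216; ln(p) = -1.468737; p*ln(p) = 0.230216 * (-1.468737) = -0.338127
  p = 39/139 = 0.280576; ln(p) = -1.270911; p*ln(p) = 0.280576 * (-1.270911) = -0.356587
  p = 50/139 = 0.359712; ln(p) = -1.022452; p*ln(p) = 0.359712 * (-1.022452) = -0.367788
  p = 18/139 = 0.129496; ln(p) = -2.044105; p*ln(p) = 0.129496 * (-2.044105) = -0.264703
sum(p*ln(p)) = (-0.338127) + (-0.356587) + (-0.367788) + (-0.264703) = -1.327205
H' = -(-1.327205) = 1.327205 ≈ 1.3272

1.3272


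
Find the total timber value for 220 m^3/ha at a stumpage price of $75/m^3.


Value = 220 * 75 = $16500/ha

$16500/ha


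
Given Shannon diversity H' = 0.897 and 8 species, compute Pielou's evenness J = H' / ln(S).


ln(8) = 2.07944
J = H' / ln(S) = 0.897 / 2.07944 = 0.431366 ≈ 0.4314

0.4314


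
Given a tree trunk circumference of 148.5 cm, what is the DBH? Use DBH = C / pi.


DBH = C / pi = 148.5 / 3.141593 = 47.2690 ≈ 47.27 cm

47.27 cm


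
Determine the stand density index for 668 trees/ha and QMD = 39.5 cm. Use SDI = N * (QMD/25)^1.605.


QMD/25 = 39.5/25 = 1.58
(1.58)^1.605 = exp(1.605 * ln(1.58)) = exp(1.605 * 0.457425) = exp(0.734167) = 2.08375
SDI = 668 * 2.08375 = 1391.95 ≈ 1392

1392


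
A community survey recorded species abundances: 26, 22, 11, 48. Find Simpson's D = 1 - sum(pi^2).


Total N = 26 + 22 + 11 + 48 = 107
Per-species terms:
  p = 26/107 = 0.242991; p^2 = 0.242991^2 = 0.059045
  p = 22/107 = 0.205607; p^2 = 0.205607^2 = 0.042274
  p = 11/107 = 0.102804; p^2 = 0.102804^2 = 0.010569
  p = 48/107 = 0.448598; p^2 = 0.448598^2 = 0.201240
sum(p^2) = 0.059045 + 0.042274 + 0.010569 + 0.201240 = 0.313128
D = 1 - 0.313128 = 0.686872 ≈ 0.6869

0.6869


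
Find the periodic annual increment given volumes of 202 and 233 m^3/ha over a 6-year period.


PAI = (V2 - V1) / period = (233 - 202) / 6 = 31 / 6 = 5.1667 ≈ 5.17 m^3/ha/yr

5.17 m^3/ha/yr


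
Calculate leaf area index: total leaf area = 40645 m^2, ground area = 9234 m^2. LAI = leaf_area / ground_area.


LAI = 40645 / 9234 = 4.4017 ≈ 4.40

4.40


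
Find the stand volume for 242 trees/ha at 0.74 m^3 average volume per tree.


V_stand = 242 * 0.74 = 179.08 ≈ 179.1 m^3/ha

179.1 m^3/ha


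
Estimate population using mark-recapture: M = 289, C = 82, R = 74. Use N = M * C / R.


N = M * C / R = 289 * 82 / 74 = 23698 / 74 = 320.24 ≈ 320

320 individuals


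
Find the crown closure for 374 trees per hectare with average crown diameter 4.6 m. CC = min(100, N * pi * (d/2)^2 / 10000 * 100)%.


(d/2)^2 = (4.6/2)^2 = 2.3^2 = 5.29
Crown area = 3.141593 * 5.29 = 16.6190 m^2
N * area / 10000 * 100 = 374 * 16.6190 / 10000 * 100 = 62.1551
CC = min(100, 62.1551) = 62.1551 ≈ 62.2%

62.2%


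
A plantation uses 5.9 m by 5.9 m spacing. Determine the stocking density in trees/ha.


N = 10000 / 5.9^2 = 10000 / 34.81 = 287.274 ≈ 287 trees/ha

287 trees/ha


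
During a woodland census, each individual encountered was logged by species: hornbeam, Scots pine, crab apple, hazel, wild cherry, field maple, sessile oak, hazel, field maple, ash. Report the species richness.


Total individuals logged = 10
Distinct species (count of individuals): hornbeam (1), Scots pine (1), crab apple (1), hazel (2), wild cherry (1), field maple (2), sessile oak (1), ash (1)
Species richness = number of distinct species = 8

8


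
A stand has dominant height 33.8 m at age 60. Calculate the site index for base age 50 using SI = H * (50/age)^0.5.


50/60 = 0.833333
(0.833333)^0.5 = 0.912871
SI = 33.8 * 0.912871 = 30.8550 ≈ 30.9 m

30.9 m


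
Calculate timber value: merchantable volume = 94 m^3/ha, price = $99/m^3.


Value = 94 * 99 = $9306/ha

$9306/ha


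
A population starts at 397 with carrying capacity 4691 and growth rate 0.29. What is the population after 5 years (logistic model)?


(K - N0)/N0 = (4691 - 397)/397 = 4294/397 = 10.8161
r*t = 0.29 * 5 = 1.45; exp(-1.45) = 0.234570
10.8161 * 0.234570 = 2.53713
1 + 2.53713 = 3.53713
N = 4691 / 3.53713 = 1326.22 ≈ 1326

1326


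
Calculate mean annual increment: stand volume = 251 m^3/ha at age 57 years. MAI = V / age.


MAI = 251 / 57 = 4.4035 ≈ 4.40 m^3/ha/yr

4.40 m^3/ha/yr


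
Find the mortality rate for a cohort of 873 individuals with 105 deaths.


Mortality rate = 105 / 873 = 0.120275 ≈ 0.1203

0.1203


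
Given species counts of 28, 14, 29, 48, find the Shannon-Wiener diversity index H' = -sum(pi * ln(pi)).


Total N = 28 + 14 + 29 + 48 = 119
Per-species terms:
  p = 28/119 = 0.235294; ln(p) = -1.446919; p*ln(p) = 0.235294 * (-1.446919) = -0.340451
  p = 14/119 = 0.117647; ln(p) = -2.140067; p*ln(p) = 0.117647 * (-2.140067) = -0.251772
  p = 29/119 = 0.243697; ln(p) = -1.411830; p*ln(p) = 0.243697 * (-1.411830) = -0.344059
  p = 48/119 = 0.403361; ln(p) = -0.907923; p*ln(p) = 0.403361 * (-0.907923) = -0.366221
sum(p*ln(p)) = (-0.340451) + (-0.251772) + (-0.344059) + (-0.366221) = -1.302503
H' = -(-1.302503) = 1.302503 ≈ 1.3025

1.3025


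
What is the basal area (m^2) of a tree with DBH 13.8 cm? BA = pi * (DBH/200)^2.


D/200 = 13.8/200 = 0.069 m
(D/200)^2 = 0.069^2 = 0.004761
BA = 3.141593 * 0.004761 = 0.0149571 ≈ 0.0150 m^2

0.0150 m^2


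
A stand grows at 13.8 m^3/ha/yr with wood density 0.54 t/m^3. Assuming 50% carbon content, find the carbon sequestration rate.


C = 13.8 * 0.54 * 0.5 = 3.726 ≈ 3.73 t C/ha/yr

3.73 t C/ha/yr


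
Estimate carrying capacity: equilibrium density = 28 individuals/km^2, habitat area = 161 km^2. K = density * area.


K = 28 * 161 = 4508 individuals

4508 individuals


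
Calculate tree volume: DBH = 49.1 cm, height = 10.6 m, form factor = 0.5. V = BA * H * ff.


(D/200)^2 = (49.1/200)^2 = 0.2455^2 = 0.06027025
BA = 3.141593 * 0.06027025 = 0.189345 m^2
V = 0.189345 * 10.6 * 0.5 = 1.00353 ≈ 1.004 m^3

1.004 m^3


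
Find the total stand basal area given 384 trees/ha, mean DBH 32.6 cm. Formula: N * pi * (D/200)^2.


(D/200)^2 = (32.6/200)^2 = 0.163^2 = 0.026569
Individual BA = 3.141593 * 0.026569 = 0.0834690 m^2
Stand BA = 384 * 0.0834690 = 32.0521 ≈ 32.05 m^2/ha

32.05 m^2/ha


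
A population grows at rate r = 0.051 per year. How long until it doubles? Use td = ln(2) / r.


td = ln(2) / 0.051 = 0.693147 / 0.051 = 13.5911 ≈ 13.6 years

13.6 years


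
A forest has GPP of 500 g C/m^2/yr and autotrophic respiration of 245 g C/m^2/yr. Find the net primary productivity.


NPP = GPP - Ra = 500 - 245 = 255 g C/m^2/yr

255 g C/m^2/yr


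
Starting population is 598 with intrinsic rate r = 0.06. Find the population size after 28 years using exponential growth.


r*t = 0.06 * 28 = 1.68
exp(1.68) = 5.36556
N = 598 * 5.36556 = 3208.60 ≈ 3209

3209


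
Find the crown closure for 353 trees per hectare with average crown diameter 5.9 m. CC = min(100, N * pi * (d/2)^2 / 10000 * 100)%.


(d/2)^2 = (5.9/2)^2 = 2.95^2 = 8.7025
Crown area = 3.141593 * 8.7025 = 27.3397 m^2
N * area / 10000 * 100 = 353 * 27.3397 / 10000 * 100 = 96.5091
CC = min(100, 96.5091) = 96.5091 ≈ 96.5%

96.5%


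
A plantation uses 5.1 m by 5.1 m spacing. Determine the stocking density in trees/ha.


N = 10000 / 5.1^2 = 10000 / 26.01 = 384.468 ≈ 384 trees/ha

384 trees/ha


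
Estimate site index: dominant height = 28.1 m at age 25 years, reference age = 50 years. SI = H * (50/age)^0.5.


50/25 = 2.00000
(2.00000)^0.5 = 1.41421
SI = 28.1 * 1.41421 = 39.7393 ≈ 39.7 m

39.7 m


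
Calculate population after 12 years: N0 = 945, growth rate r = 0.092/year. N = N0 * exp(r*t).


r*t = 0.092 * 12 = 1.104
exp(1.104) = 3.01621
N = 945 * 3.01621 = 2850.32 ≈ 2850

2850


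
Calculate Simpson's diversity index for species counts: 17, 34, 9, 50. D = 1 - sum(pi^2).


Total N = 17 + 34 + 9 + 50 = 110
Per-species terms:
  p = 17/110 = 0.154545; p^2 = 0.154545^2 = 0.023884
  p = 34/110 = 0.309091; p^2 = 0.309091^2 = 0.095537
  p = 9/110 = 0.081818; p^2 = 0.081818^2 = 0.006694
  p = 50/110 = 0.454545; p^2 = 0.454545^2 = 0.206611
sum(p^2) = 0.023884 + 0.095537 + 0.006694 + 0.206611 = 0.332726
D = 1 - 0.332726 = 0.667274 ≈ 0.6673

0.6673


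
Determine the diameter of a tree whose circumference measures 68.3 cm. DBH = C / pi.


DBH = C / pi = 68.3 / 3.141593 = 21.7406 ≈ 21.74 cm

21.74 cm


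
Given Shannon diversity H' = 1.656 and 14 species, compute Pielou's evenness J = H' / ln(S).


ln(14) = 2.63906
J = H' / ln(S) = 1.656 / 2.63906 = 0.627496 ≈ 0.6275

0.6275


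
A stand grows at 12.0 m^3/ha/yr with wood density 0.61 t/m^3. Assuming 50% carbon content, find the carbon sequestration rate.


C = 12.0 * 0.61 * 0.5 = 3.66 t C/ha/yr

3.66 t C/ha/yr
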